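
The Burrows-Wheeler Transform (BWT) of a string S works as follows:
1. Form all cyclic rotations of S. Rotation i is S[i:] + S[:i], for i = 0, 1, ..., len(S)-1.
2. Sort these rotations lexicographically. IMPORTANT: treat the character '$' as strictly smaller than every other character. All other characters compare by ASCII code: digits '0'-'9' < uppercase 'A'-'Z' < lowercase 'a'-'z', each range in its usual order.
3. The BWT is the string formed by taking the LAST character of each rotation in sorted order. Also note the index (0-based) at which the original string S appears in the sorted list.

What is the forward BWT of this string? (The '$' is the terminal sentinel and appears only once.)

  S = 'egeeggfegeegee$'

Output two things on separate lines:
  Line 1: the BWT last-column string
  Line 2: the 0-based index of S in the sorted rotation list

All 15 rotations (rotation i = S[i:]+S[:i]):
  rot[0] = egeeggfegeegee$
  rot[1] = geeggfegeegee$e
  rot[2] = eeggfegeegee$eg
  rot[3] = eggfegeegee$ege
  rot[4] = ggfegeegee$egee
  rot[5] = gfegeegee$egeeg
  rot[6] = fegeegee$egeegg
  rot[7] = egeegee$egeeggf
  rot[8] = geegee$egeeggfe
  rot[9] = eegee$egeeggfeg
  rot[10] = egee$egeeggfege
  rot[11] = gee$egeeggfegee
  rot[12] = ee$egeeggfegeeg
  rot[13] = e$egeeggfegeege
  rot[14] = $egeeggfegeegee
Sorted (with $ < everything):
  sorted[0] = $egeeggfegeegee  (last char: 'e')
  sorted[1] = e$egeeggfegeege  (last char: 'e')
  sorted[2] = ee$egeeggfegeeg  (last char: 'g')
  sorted[3] = eegee$egeeggfeg  (last char: 'g')
  sorted[4] = eeggfegeegee$eg  (last char: 'g')
  sorted[5] = egee$egeeggfege  (last char: 'e')
  sorted[6] = egeegee$egeeggf  (last char: 'f')
  sorted[7] = egeeggfegeegee$  (last char: '$')
  sorted[8] = eggfegeegee$ege  (last char: 'e')
  sorted[9] = fegeegee$egeegg  (last char: 'g')
  sorted[10] = gee$egeeggfegee  (last char: 'e')
  sorted[11] = geegee$egeeggfe  (last char: 'e')
  sorted[12] = geeggfegeegee$e  (last char: 'e')
  sorted[13] = gfegeegee$egeeg  (last char: 'g')
  sorted[14] = ggfegeegee$egee  (last char: 'e')
Last column: eegggef$egeeege
Original string S is at sorted index 7

Answer: eegggef$egeeege
7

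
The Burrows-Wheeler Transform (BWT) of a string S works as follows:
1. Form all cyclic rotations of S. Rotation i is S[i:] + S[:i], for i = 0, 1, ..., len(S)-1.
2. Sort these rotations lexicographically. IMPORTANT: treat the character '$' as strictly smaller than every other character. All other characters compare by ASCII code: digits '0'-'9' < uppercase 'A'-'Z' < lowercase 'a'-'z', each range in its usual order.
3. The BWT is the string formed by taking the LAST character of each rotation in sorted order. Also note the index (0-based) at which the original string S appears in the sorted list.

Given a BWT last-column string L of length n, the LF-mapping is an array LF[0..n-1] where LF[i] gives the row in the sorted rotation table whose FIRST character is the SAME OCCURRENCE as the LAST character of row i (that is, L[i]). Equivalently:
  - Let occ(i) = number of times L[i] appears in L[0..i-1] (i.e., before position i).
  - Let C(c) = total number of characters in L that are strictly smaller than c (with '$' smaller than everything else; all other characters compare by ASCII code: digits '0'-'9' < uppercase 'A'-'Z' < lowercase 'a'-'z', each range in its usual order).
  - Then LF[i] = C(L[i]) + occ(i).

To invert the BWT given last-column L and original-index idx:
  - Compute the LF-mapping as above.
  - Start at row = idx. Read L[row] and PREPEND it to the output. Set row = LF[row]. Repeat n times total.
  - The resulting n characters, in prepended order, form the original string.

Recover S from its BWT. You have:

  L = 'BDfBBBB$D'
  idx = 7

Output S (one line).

Answer: DfBBBBDB$

Derivation:
LF mapping: 1 6 8 2 3 4 5 0 7
Walk LF starting at row 7, prepending L[row]:
  step 1: row=7, L[7]='$', prepend. Next row=LF[7]=0
  step 2: row=0, L[0]='B', prepend. Next row=LF[0]=1
  step 3: row=1, L[1]='D', prepend. Next row=LF[1]=6
  step 4: row=6, L[6]='B', prepend. Next row=LF[6]=5
  step 5: row=5, L[5]='B', prepend. Next row=LF[5]=4
  step 6: row=4, L[4]='B', prepend. Next row=LF[4]=3
  step 7: row=3, L[3]='B', prepend. Next row=LF[3]=2
  step 8: row=2, L[2]='f', prepend. Next row=LF[2]=8
  step 9: row=8, L[8]='D', prepend. Next row=LF[8]=7
Reversed output: DfBBBBDB$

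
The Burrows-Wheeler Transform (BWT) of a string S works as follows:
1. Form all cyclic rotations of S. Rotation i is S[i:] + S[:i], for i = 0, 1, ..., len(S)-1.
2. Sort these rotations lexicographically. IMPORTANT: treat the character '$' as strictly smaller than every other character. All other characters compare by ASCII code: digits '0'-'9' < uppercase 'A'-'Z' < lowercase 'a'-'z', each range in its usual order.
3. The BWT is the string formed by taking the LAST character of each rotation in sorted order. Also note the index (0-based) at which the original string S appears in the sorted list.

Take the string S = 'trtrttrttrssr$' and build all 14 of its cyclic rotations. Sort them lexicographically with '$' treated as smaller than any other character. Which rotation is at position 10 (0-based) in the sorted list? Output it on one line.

All 14 rotations (rotation i = S[i:]+S[:i]):
  rot[0] = trtrttrttrssr$
  rot[1] = rtrttrttrssr$t
  rot[2] = trttrttrssr$tr
  rot[3] = rttrttrssr$trt
  rot[4] = ttrttrssr$trtr
  rot[5] = trttrssr$trtrt
  rot[6] = rttrssr$trtrtt
  rot[7] = ttrssr$trtrttr
  rot[8] = trssr$trtrttrt
  rot[9] = rssr$trtrttrtt
  rot[10] = ssr$trtrttrttr
  rot[11] = sr$trtrttrttrs
  rot[12] = r$trtrttrttrss
  rot[13] = $trtrttrttrssr
Sorted (with $ < everything):
  sorted[0] = $trtrttrttrssr
  sorted[1] = r$trtrttrttrss
  sorted[2] = rssr$trtrttrtt
  sorted[3] = rtrttrttrssr$t
  sorted[4] = rttrssr$trtrtt
  sorted[5] = rttrttrssr$trt
  sorted[6] = sr$trtrttrttrs
  sorted[7] = ssr$trtrttrttr
  sorted[8] = trssr$trtrttrt
  sorted[9] = trtrttrttrssr$
  sorted[10] = trttrssr$trtrt
  sorted[11] = trttrttrssr$tr
  sorted[12] = ttrssr$trtrttr
  sorted[13] = ttrttrssr$trtr
sorted[10] = trttrssr$trtrt

Answer: trttrssr$trtrt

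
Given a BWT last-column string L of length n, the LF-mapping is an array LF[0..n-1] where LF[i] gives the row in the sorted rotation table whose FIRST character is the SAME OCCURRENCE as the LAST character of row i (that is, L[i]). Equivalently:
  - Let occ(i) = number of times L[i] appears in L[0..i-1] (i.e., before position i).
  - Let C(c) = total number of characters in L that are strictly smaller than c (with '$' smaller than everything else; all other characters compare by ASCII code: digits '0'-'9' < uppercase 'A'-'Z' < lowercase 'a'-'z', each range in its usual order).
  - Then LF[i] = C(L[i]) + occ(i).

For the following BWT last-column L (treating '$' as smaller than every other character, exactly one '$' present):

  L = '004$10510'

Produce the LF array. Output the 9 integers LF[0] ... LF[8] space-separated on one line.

Char counts: '$':1, '0':4, '1':2, '4':1, '5':1
C (first-col start): C('$')=0, C('0')=1, C('1')=5, C('4')=7, C('5')=8
L[0]='0': occ=0, LF[0]=C('0')+0=1+0=1
L[1]='0': occ=1, LF[1]=C('0')+1=1+1=2
L[2]='4': occ=0, LF[2]=C('4')+0=7+0=7
L[3]='$': occ=0, LF[3]=C('$')+0=0+0=0
L[4]='1': occ=0, LF[4]=C('1')+0=5+0=5
L[5]='0': occ=2, LF[5]=C('0')+2=1+2=3
L[6]='5': occ=0, LF[6]=C('5')+0=8+0=8
L[7]='1': occ=1, LF[7]=C('1')+1=5+1=6
L[8]='0': occ=3, LF[8]=C('0')+3=1+3=4

Answer: 1 2 7 0 5 3 8 6 4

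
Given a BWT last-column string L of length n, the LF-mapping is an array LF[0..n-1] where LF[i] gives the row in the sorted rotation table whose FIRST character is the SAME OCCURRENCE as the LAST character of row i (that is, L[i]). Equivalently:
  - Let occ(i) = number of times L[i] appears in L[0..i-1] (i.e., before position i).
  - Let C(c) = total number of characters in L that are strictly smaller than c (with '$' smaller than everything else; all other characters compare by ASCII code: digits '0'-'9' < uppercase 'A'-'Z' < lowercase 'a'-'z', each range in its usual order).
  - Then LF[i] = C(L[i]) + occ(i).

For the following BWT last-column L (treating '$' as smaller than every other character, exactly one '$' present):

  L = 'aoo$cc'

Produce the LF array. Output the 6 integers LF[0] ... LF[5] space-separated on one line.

Char counts: '$':1, 'a':1, 'c':2, 'o':2
C (first-col start): C('$')=0, C('a')=1, C('c')=2, C('o')=4
L[0]='a': occ=0, LF[0]=C('a')+0=1+0=1
L[1]='o': occ=0, LF[1]=C('o')+0=4+0=4
L[2]='o': occ=1, LF[2]=C('o')+1=4+1=5
L[3]='$': occ=0, LF[3]=C('$')+0=0+0=0
L[4]='c': occ=0, LF[4]=C('c')+0=2+0=2
L[5]='c': occ=1, LF[5]=C('c')+1=2+1=3

Answer: 1 4 5 0 2 3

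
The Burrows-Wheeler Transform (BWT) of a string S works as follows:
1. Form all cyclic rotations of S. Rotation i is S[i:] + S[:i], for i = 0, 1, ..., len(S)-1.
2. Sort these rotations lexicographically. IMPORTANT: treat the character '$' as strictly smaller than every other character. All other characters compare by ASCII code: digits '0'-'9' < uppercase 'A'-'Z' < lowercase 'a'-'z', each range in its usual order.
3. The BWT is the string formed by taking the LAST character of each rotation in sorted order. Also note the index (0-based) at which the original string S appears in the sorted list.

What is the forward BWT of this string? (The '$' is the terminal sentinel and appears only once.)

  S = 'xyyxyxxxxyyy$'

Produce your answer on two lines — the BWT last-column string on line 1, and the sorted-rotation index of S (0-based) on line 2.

All 13 rotations (rotation i = S[i:]+S[:i]):
  rot[0] = xyyxyxxxxyyy$
  rot[1] = yyxyxxxxyyy$x
  rot[2] = yxyxxxxyyy$xy
  rot[3] = xyxxxxyyy$xyy
  rot[4] = yxxxxyyy$xyyx
  rot[5] = xxxxyyy$xyyxy
  rot[6] = xxxyyy$xyyxyx
  rot[7] = xxyyy$xyyxyxx
  rot[8] = xyyy$xyyxyxxx
  rot[9] = yyy$xyyxyxxxx
  rot[10] = yy$xyyxyxxxxy
  rot[11] = y$xyyxyxxxxyy
  rot[12] = $xyyxyxxxxyyy
Sorted (with $ < everything):
  sorted[0] = $xyyxyxxxxyyy  (last char: 'y')
  sorted[1] = xxxxyyy$xyyxy  (last char: 'y')
  sorted[2] = xxxyyy$xyyxyx  (last char: 'x')
  sorted[3] = xxyyy$xyyxyxx  (last char: 'x')
  sorted[4] = xyxxxxyyy$xyy  (last char: 'y')
  sorted[5] = xyyxyxxxxyyy$  (last char: '$')
  sorted[6] = xyyy$xyyxyxxx  (last char: 'x')
  sorted[7] = y$xyyxyxxxxyy  (last char: 'y')
  sorted[8] = yxxxxyyy$xyyx  (last char: 'x')
  sorted[9] = yxyxxxxyyy$xy  (last char: 'y')
  sorted[10] = yy$xyyxyxxxxy  (last char: 'y')
  sorted[11] = yyxyxxxxyyy$x  (last char: 'x')
  sorted[12] = yyy$xyyxyxxxx  (last char: 'x')
Last column: yyxxy$xyxyyxx
Original string S is at sorted index 5

Answer: yyxxy$xyxyyxx
5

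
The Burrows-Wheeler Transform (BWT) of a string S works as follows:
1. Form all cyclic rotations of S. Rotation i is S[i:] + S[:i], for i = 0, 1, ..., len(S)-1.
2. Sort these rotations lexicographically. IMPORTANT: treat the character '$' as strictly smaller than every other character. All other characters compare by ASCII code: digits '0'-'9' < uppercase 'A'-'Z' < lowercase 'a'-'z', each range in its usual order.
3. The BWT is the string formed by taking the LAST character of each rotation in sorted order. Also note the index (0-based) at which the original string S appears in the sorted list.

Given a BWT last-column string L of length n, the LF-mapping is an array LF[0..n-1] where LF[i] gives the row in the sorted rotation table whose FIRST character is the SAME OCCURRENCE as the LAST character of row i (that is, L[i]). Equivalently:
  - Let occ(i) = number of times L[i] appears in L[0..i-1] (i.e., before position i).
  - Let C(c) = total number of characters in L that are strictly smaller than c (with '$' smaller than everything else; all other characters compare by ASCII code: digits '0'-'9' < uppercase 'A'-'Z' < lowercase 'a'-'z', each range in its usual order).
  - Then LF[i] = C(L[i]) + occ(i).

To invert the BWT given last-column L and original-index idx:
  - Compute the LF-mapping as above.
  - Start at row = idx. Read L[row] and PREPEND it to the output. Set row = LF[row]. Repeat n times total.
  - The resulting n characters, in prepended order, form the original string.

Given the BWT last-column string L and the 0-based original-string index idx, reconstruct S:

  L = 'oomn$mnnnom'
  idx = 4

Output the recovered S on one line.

Answer: nmoommnnno$

Derivation:
LF mapping: 8 9 1 4 0 2 5 6 7 10 3
Walk LF starting at row 4, prepending L[row]:
  step 1: row=4, L[4]='$', prepend. Next row=LF[4]=0
  step 2: row=0, L[0]='o', prepend. Next row=LF[0]=8
  step 3: row=8, L[8]='n', prepend. Next row=LF[8]=7
  step 4: row=7, L[7]='n', prepend. Next row=LF[7]=6
  step 5: row=6, L[6]='n', prepend. Next row=LF[6]=5
  step 6: row=5, L[5]='m', prepend. Next row=LF[5]=2
  step 7: row=2, L[2]='m', prepend. Next row=LF[2]=1
  step 8: row=1, L[1]='o', prepend. Next row=LF[1]=9
  step 9: row=9, L[9]='o', prepend. Next row=LF[9]=10
  step 10: row=10, L[10]='m', prepend. Next row=LF[10]=3
  step 11: row=3, L[3]='n', prepend. Next row=LF[3]=4
Reversed output: nmoommnnno$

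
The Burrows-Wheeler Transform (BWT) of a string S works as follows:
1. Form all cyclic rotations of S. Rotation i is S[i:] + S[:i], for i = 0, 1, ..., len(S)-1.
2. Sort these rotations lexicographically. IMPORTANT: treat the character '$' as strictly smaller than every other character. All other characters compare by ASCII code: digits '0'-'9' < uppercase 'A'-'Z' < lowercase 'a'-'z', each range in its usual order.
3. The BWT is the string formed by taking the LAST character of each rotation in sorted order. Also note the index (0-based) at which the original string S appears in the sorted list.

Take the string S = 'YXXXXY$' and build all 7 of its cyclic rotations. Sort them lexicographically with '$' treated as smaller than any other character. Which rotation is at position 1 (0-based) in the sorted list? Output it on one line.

All 7 rotations (rotation i = S[i:]+S[:i]):
  rot[0] = YXXXXY$
  rot[1] = XXXXY$Y
  rot[2] = XXXY$YX
  rot[3] = XXY$YXX
  rot[4] = XY$YXXX
  rot[5] = Y$YXXXX
  rot[6] = $YXXXXY
Sorted (with $ < everything):
  sorted[0] = $YXXXXY
  sorted[1] = XXXXY$Y
  sorted[2] = XXXY$YX
  sorted[3] = XXY$YXX
  sorted[4] = XY$YXXX
  sorted[5] = Y$YXXXX
  sorted[6] = YXXXXY$
sorted[1] = XXXXY$Y

Answer: XXXXY$Y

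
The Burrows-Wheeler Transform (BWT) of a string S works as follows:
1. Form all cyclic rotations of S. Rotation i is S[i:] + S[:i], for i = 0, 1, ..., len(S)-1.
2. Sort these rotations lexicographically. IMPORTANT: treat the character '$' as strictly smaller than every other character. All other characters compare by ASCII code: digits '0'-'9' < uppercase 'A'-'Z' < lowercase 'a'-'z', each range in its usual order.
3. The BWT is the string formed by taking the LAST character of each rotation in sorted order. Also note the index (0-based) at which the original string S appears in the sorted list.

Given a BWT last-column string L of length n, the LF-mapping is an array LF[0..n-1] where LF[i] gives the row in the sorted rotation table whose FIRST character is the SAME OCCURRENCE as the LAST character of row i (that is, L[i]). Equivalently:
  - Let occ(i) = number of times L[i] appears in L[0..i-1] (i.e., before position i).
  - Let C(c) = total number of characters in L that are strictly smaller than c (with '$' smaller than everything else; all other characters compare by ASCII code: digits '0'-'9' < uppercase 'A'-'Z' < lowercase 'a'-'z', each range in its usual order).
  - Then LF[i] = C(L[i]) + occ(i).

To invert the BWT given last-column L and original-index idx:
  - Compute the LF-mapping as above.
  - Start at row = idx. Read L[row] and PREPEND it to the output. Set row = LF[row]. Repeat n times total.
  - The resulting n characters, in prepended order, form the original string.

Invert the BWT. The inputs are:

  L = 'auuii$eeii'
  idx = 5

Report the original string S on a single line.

LF mapping: 1 8 9 4 5 0 2 3 6 7
Walk LF starting at row 5, prepending L[row]:
  step 1: row=5, L[5]='$', prepend. Next row=LF[5]=0
  step 2: row=0, L[0]='a', prepend. Next row=LF[0]=1
  step 3: row=1, L[1]='u', prepend. Next row=LF[1]=8
  step 4: row=8, L[8]='i', prepend. Next row=LF[8]=6
  step 5: row=6, L[6]='e', prepend. Next row=LF[6]=2
  step 6: row=2, L[2]='u', prepend. Next row=LF[2]=9
  step 7: row=9, L[9]='i', prepend. Next row=LF[9]=7
  step 8: row=7, L[7]='e', prepend. Next row=LF[7]=3
  step 9: row=3, L[3]='i', prepend. Next row=LF[3]=4
  step 10: row=4, L[4]='i', prepend. Next row=LF[4]=5
Reversed output: iieiueiua$

Answer: iieiueiua$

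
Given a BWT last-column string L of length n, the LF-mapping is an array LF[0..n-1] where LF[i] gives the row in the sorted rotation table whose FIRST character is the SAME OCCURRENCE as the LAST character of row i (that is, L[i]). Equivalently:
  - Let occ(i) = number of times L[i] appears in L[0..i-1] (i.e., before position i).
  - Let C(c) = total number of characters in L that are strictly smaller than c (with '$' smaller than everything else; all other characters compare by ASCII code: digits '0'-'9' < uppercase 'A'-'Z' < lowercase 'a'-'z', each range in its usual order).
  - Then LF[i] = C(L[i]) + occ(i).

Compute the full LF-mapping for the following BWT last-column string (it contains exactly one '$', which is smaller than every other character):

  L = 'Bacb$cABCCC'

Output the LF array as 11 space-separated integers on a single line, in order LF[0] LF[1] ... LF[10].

Answer: 2 7 9 8 0 10 1 3 4 5 6

Derivation:
Char counts: '$':1, 'A':1, 'B':2, 'C':3, 'a':1, 'b':1, 'c':2
C (first-col start): C('$')=0, C('A')=1, C('B')=2, C('C')=4, C('a')=7, C('b')=8, C('c')=9
L[0]='B': occ=0, LF[0]=C('B')+0=2+0=2
L[1]='a': occ=0, LF[1]=C('a')+0=7+0=7
L[2]='c': occ=0, LF[2]=C('c')+0=9+0=9
L[3]='b': occ=0, LF[3]=C('b')+0=8+0=8
L[4]='$': occ=0, LF[4]=C('$')+0=0+0=0
L[5]='c': occ=1, LF[5]=C('c')+1=9+1=10
L[6]='A': occ=0, LF[6]=C('A')+0=1+0=1
L[7]='B': occ=1, LF[7]=C('B')+1=2+1=3
L[8]='C': occ=0, LF[8]=C('C')+0=4+0=4
L[9]='C': occ=1, LF[9]=C('C')+1=4+1=5
L[10]='C': occ=2, LF[10]=C('C')+2=4+2=6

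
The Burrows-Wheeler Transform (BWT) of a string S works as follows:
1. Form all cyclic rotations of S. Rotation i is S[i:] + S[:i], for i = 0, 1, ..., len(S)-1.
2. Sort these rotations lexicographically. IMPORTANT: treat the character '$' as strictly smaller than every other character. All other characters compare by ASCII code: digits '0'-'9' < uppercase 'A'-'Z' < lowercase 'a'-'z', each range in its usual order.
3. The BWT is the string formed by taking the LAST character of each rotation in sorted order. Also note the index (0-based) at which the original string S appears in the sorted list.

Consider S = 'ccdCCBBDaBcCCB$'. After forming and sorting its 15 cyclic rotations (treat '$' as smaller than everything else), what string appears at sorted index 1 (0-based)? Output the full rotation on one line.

All 15 rotations (rotation i = S[i:]+S[:i]):
  rot[0] = ccdCCBBDaBcCCB$
  rot[1] = cdCCBBDaBcCCB$c
  rot[2] = dCCBBDaBcCCB$cc
  rot[3] = CCBBDaBcCCB$ccd
  rot[4] = CBBDaBcCCB$ccdC
  rot[5] = BBDaBcCCB$ccdCC
  rot[6] = BDaBcCCB$ccdCCB
  rot[7] = DaBcCCB$ccdCCBB
  rot[8] = aBcCCB$ccdCCBBD
  rot[9] = BcCCB$ccdCCBBDa
  rot[10] = cCCB$ccdCCBBDaB
  rot[11] = CCB$ccdCCBBDaBc
  rot[12] = CB$ccdCCBBDaBcC
  rot[13] = B$ccdCCBBDaBcCC
  rot[14] = $ccdCCBBDaBcCCB
Sorted (with $ < everything):
  sorted[0] = $ccdCCBBDaBcCCB
  sorted[1] = B$ccdCCBBDaBcCC
  sorted[2] = BBDaBcCCB$ccdCC
  sorted[3] = BDaBcCCB$ccdCCB
  sorted[4] = BcCCB$ccdCCBBDa
  sorted[5] = CB$ccdCCBBDaBcC
  sorted[6] = CBBDaBcCCB$ccdC
  sorted[7] = CCB$ccdCCBBDaBc
  sorted[8] = CCBBDaBcCCB$ccd
  sorted[9] = DaBcCCB$ccdCCBB
  sorted[10] = aBcCCB$ccdCCBBD
  sorted[11] = cCCB$ccdCCBBDaB
  sorted[12] = ccdCCBBDaBcCCB$
  sorted[13] = cdCCBBDaBcCCB$c
  sorted[14] = dCCBBDaBcCCB$cc
sorted[1] = B$ccdCCBBDaBcCC

Answer: B$ccdCCBBDaBcCC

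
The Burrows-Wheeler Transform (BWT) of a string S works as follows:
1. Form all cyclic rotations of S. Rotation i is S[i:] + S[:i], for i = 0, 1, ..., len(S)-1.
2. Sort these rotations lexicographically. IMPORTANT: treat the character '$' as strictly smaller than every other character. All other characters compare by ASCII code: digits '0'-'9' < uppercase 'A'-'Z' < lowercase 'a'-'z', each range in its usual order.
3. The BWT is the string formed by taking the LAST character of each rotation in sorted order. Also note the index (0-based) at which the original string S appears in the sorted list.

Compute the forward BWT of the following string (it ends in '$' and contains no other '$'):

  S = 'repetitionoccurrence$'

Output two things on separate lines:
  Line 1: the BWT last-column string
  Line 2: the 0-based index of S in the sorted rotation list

All 21 rotations (rotation i = S[i:]+S[:i]):
  rot[0] = repetitionoccurrence$
  rot[1] = epetitionoccurrence$r
  rot[2] = petitionoccurrence$re
  rot[3] = etitionoccurrence$rep
  rot[4] = titionoccurrence$repe
  rot[5] = itionoccurrence$repet
  rot[6] = tionoccurrence$repeti
  rot[7] = ionoccurrence$repetit
  rot[8] = onoccurrence$repetiti
  rot[9] = noccurrence$repetitio
  rot[10] = occurrence$repetition
  rot[11] = ccurrence$repetitiono
  rot[12] = currence$repetitionoc
  rot[13] = urrence$repetitionocc
  rot[14] = rrence$repetitionoccu
  rot[15] = rence$repetitionoccur
  rot[16] = ence$repetitionoccurr
  rot[17] = nce$repetitionoccurre
  rot[18] = ce$repetitionoccurren
  rot[19] = e$repetitionoccurrenc
  rot[20] = $repetitionoccurrence
Sorted (with $ < everything):
  sorted[0] = $repetitionoccurrence  (last char: 'e')
  sorted[1] = ccurrence$repetitiono  (last char: 'o')
  sorted[2] = ce$repetitionoccurren  (last char: 'n')
  sorted[3] = currence$repetitionoc  (last char: 'c')
  sorted[4] = e$repetitionoccurrenc  (last char: 'c')
  sorted[5] = ence$repetitionoccurr  (last char: 'r')
  sorted[6] = epetitionoccurrence$r  (last char: 'r')
  sorted[7] = etitionoccurrence$rep  (last char: 'p')
  sorted[8] = ionoccurrence$repetit  (last char: 't')
  sorted[9] = itionoccurrence$repet  (last char: 't')
  sorted[10] = nce$repetitionoccurre  (last char: 'e')
  sorted[11] = noccurrence$repetitio  (last char: 'o')
  sorted[12] = occurrence$repetition  (last char: 'n')
  sorted[13] = onoccurrence$repetiti  (last char: 'i')
  sorted[14] = petitionoccurrence$re  (last char: 'e')
  sorted[15] = rence$repetitionoccur  (last char: 'r')
  sorted[16] = repetitionoccurrence$  (last char: '$')
  sorted[17] = rrence$repetitionoccu  (last char: 'u')
  sorted[18] = tionoccurrence$repeti  (last char: 'i')
  sorted[19] = titionoccurrence$repe  (last char: 'e')
  sorted[20] = urrence$repetitionocc  (last char: 'c')
Last column: eonccrrptteonier$uiec
Original string S is at sorted index 16

Answer: eonccrrptteonier$uiec
16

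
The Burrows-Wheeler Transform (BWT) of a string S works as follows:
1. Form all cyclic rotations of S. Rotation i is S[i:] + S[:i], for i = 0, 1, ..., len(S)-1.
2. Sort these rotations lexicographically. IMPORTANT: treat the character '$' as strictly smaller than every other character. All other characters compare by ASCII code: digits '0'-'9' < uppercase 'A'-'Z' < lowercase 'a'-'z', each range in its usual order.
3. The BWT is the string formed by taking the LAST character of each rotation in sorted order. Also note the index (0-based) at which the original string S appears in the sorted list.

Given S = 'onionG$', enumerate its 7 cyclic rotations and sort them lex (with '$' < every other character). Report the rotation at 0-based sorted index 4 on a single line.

Answer: nionG$o

Derivation:
All 7 rotations (rotation i = S[i:]+S[:i]):
  rot[0] = onionG$
  rot[1] = nionG$o
  rot[2] = ionG$on
  rot[3] = onG$oni
  rot[4] = nG$onio
  rot[5] = G$onion
  rot[6] = $onionG
Sorted (with $ < everything):
  sorted[0] = $onionG
  sorted[1] = G$onion
  sorted[2] = ionG$on
  sorted[3] = nG$onio
  sorted[4] = nionG$o
  sorted[5] = onG$oni
  sorted[6] = onionG$
sorted[4] = nionG$o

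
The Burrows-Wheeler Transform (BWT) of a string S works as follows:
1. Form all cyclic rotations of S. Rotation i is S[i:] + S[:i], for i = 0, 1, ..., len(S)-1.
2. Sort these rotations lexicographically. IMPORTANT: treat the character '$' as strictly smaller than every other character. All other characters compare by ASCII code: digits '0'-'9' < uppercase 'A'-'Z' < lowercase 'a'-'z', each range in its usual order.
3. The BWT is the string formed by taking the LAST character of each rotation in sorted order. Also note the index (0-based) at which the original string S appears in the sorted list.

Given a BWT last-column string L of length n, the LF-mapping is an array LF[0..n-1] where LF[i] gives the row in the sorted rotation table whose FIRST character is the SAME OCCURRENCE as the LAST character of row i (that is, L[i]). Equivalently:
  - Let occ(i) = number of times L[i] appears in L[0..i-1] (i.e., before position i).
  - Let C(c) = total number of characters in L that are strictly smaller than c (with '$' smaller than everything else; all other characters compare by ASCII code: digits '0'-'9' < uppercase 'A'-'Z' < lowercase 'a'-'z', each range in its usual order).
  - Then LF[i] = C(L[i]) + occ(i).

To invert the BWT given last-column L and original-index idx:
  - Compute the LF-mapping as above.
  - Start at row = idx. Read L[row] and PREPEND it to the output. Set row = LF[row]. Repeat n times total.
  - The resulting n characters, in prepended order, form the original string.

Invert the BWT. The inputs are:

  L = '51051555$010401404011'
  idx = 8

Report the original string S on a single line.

LF mapping: 16 7 1 17 8 18 19 20 0 2 9 3 13 4 10 14 5 15 6 11 12
Walk LF starting at row 8, prepending L[row]:
  step 1: row=8, L[8]='$', prepend. Next row=LF[8]=0
  step 2: row=0, L[0]='5', prepend. Next row=LF[0]=16
  step 3: row=16, L[16]='0', prepend. Next row=LF[16]=5
  step 4: row=5, L[5]='5', prepend. Next row=LF[5]=18
  step 5: row=18, L[18]='0', prepend. Next row=LF[18]=6
  step 6: row=6, L[6]='5', prepend. Next row=LF[6]=19
  step 7: row=19, L[19]='1', prepend. Next row=LF[19]=11
  step 8: row=11, L[11]='0', prepend. Next row=LF[11]=3
  step 9: row=3, L[3]='5', prepend. Next row=LF[3]=17
  step 10: row=17, L[17]='4', prepend. Next row=LF[17]=15
  step 11: row=15, L[15]='4', prepend. Next row=LF[15]=14
  step 12: row=14, L[14]='1', prepend. Next row=LF[14]=10
  step 13: row=10, L[10]='1', prepend. Next row=LF[10]=9
  step 14: row=9, L[9]='0', prepend. Next row=LF[9]=2
  step 15: row=2, L[2]='0', prepend. Next row=LF[2]=1
  step 16: row=1, L[1]='1', prepend. Next row=LF[1]=7
  step 17: row=7, L[7]='5', prepend. Next row=LF[7]=20
  step 18: row=20, L[20]='1', prepend. Next row=LF[20]=12
  step 19: row=12, L[12]='4', prepend. Next row=LF[12]=13
  step 20: row=13, L[13]='0', prepend. Next row=LF[13]=4
  step 21: row=4, L[4]='1', prepend. Next row=LF[4]=8
Reversed output: 10415100114450150505$

Answer: 10415100114450150505$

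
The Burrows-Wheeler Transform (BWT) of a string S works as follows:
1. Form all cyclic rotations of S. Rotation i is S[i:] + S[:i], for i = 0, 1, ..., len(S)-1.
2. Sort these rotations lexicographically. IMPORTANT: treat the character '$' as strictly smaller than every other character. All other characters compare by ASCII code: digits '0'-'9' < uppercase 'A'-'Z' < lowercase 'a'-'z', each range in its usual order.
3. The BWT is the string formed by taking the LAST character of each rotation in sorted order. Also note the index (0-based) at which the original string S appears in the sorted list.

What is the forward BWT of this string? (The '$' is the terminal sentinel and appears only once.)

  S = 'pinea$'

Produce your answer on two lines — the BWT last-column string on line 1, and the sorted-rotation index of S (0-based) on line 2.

Answer: aenpi$
5

Derivation:
All 6 rotations (rotation i = S[i:]+S[:i]):
  rot[0] = pinea$
  rot[1] = inea$p
  rot[2] = nea$pi
  rot[3] = ea$pin
  rot[4] = a$pine
  rot[5] = $pinea
Sorted (with $ < everything):
  sorted[0] = $pinea  (last char: 'a')
  sorted[1] = a$pine  (last char: 'e')
  sorted[2] = ea$pin  (last char: 'n')
  sorted[3] = inea$p  (last char: 'p')
  sorted[4] = nea$pi  (last char: 'i')
  sorted[5] = pinea$  (last char: '$')
Last column: aenpi$
Original string S is at sorted index 5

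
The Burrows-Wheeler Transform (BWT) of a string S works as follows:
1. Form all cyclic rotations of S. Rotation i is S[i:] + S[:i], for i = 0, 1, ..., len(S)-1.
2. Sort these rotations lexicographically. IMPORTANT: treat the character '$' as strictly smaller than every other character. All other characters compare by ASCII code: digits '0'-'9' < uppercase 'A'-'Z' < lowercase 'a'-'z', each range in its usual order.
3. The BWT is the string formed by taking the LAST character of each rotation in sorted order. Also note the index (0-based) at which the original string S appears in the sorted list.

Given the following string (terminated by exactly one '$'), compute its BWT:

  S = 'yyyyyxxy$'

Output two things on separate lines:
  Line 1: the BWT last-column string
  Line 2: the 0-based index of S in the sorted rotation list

All 9 rotations (rotation i = S[i:]+S[:i]):
  rot[0] = yyyyyxxy$
  rot[1] = yyyyxxy$y
  rot[2] = yyyxxy$yy
  rot[3] = yyxxy$yyy
  rot[4] = yxxy$yyyy
  rot[5] = xxy$yyyyy
  rot[6] = xy$yyyyyx
  rot[7] = y$yyyyyxx
  rot[8] = $yyyyyxxy
Sorted (with $ < everything):
  sorted[0] = $yyyyyxxy  (last char: 'y')
  sorted[1] = xxy$yyyyy  (last char: 'y')
  sorted[2] = xy$yyyyyx  (last char: 'x')
  sorted[3] = y$yyyyyxx  (last char: 'x')
  sorted[4] = yxxy$yyyy  (last char: 'y')
  sorted[5] = yyxxy$yyy  (last char: 'y')
  sorted[6] = yyyxxy$yy  (last char: 'y')
  sorted[7] = yyyyxxy$y  (last char: 'y')
  sorted[8] = yyyyyxxy$  (last char: '$')
Last column: yyxxyyyy$
Original string S is at sorted index 8

Answer: yyxxyyyy$
8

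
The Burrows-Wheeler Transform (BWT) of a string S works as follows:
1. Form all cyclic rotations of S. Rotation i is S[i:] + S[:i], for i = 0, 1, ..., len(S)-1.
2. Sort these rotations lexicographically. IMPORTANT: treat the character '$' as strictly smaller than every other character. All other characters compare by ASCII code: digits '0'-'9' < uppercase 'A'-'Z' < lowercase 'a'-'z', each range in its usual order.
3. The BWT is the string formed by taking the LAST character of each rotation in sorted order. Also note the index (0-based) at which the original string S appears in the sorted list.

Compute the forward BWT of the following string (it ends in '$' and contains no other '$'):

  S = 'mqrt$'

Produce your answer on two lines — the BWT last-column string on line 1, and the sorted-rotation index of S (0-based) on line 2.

Answer: t$mqr
1

Derivation:
All 5 rotations (rotation i = S[i:]+S[:i]):
  rot[0] = mqrt$
  rot[1] = qrt$m
  rot[2] = rt$mq
  rot[3] = t$mqr
  rot[4] = $mqrt
Sorted (with $ < everything):
  sorted[0] = $mqrt  (last char: 't')
  sorted[1] = mqrt$  (last char: '$')
  sorted[2] = qrt$m  (last char: 'm')
  sorted[3] = rt$mq  (last char: 'q')
  sorted[4] = t$mqr  (last char: 'r')
Last column: t$mqr
Original string S is at sorted index 1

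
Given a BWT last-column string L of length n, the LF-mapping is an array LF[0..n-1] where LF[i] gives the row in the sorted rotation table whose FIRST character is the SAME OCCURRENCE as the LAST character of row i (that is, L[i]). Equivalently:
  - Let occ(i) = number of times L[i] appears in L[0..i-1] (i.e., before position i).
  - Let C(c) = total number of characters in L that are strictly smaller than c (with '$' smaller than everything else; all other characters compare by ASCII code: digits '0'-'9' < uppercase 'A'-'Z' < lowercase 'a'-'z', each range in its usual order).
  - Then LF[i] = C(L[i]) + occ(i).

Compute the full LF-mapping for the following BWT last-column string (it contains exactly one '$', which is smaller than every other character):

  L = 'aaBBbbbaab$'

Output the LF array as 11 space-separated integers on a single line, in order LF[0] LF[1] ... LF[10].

Char counts: '$':1, 'B':2, 'a':4, 'b':4
C (first-col start): C('$')=0, C('B')=1, C('a')=3, C('b')=7
L[0]='a': occ=0, LF[0]=C('a')+0=3+0=3
L[1]='a': occ=1, LF[1]=C('a')+1=3+1=4
L[2]='B': occ=0, LF[2]=C('B')+0=1+0=1
L[3]='B': occ=1, LF[3]=C('B')+1=1+1=2
L[4]='b': occ=0, LF[4]=C('b')+0=7+0=7
L[5]='b': occ=1, LF[5]=C('b')+1=7+1=8
L[6]='b': occ=2, LF[6]=C('b')+2=7+2=9
L[7]='a': occ=2, LF[7]=C('a')+2=3+2=5
L[8]='a': occ=3, LF[8]=C('a')+3=3+3=6
L[9]='b': occ=3, LF[9]=C('b')+3=7+3=10
L[10]='$': occ=0, LF[10]=C('$')+0=0+0=0

Answer: 3 4 1 2 7 8 9 5 6 10 0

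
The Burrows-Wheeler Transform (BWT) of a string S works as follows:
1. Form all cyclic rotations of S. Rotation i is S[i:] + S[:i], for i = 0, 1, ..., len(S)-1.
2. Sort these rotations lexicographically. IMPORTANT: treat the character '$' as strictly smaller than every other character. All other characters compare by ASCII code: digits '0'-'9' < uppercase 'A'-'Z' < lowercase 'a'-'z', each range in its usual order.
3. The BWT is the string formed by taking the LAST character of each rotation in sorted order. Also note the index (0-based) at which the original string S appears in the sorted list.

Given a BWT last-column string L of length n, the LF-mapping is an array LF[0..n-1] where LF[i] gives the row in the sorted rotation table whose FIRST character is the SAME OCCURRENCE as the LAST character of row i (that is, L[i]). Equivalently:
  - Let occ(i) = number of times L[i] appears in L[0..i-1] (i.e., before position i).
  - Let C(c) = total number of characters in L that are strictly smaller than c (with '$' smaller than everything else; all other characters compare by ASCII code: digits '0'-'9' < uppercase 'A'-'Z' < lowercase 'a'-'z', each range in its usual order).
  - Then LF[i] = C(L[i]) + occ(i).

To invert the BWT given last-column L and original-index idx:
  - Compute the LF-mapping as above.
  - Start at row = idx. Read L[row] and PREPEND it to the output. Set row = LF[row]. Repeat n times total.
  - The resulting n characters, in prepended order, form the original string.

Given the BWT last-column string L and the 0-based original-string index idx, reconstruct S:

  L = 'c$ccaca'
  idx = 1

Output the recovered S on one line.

LF mapping: 3 0 4 5 1 6 2
Walk LF starting at row 1, prepending L[row]:
  step 1: row=1, L[1]='$', prepend. Next row=LF[1]=0
  step 2: row=0, L[0]='c', prepend. Next row=LF[0]=3
  step 3: row=3, L[3]='c', prepend. Next row=LF[3]=5
  step 4: row=5, L[5]='c', prepend. Next row=LF[5]=6
  step 5: row=6, L[6]='a', prepend. Next row=LF[6]=2
  step 6: row=2, L[2]='c', prepend. Next row=LF[2]=4
  step 7: row=4, L[4]='a', prepend. Next row=LF[4]=1
Reversed output: acaccc$

Answer: acaccc$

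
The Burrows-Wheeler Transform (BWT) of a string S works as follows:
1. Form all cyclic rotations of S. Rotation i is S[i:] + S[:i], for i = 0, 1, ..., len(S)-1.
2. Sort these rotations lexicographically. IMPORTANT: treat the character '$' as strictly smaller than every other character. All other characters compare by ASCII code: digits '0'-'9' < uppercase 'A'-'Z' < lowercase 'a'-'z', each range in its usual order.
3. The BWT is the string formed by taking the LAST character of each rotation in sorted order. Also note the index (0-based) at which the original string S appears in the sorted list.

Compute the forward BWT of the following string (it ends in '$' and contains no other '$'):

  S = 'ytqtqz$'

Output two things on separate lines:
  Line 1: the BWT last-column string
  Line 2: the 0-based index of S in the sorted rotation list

All 7 rotations (rotation i = S[i:]+S[:i]):
  rot[0] = ytqtqz$
  rot[1] = tqtqz$y
  rot[2] = qtqz$yt
  rot[3] = tqz$ytq
  rot[4] = qz$ytqt
  rot[5] = z$ytqtq
  rot[6] = $ytqtqz
Sorted (with $ < everything):
  sorted[0] = $ytqtqz  (last char: 'z')
  sorted[1] = qtqz$yt  (last char: 't')
  sorted[2] = qz$ytqt  (last char: 't')
  sorted[3] = tqtqz$y  (last char: 'y')
  sorted[4] = tqz$ytq  (last char: 'q')
  sorted[5] = ytqtqz$  (last char: '$')
  sorted[6] = z$ytqtq  (last char: 'q')
Last column: zttyq$q
Original string S is at sorted index 5

Answer: zttyq$q
5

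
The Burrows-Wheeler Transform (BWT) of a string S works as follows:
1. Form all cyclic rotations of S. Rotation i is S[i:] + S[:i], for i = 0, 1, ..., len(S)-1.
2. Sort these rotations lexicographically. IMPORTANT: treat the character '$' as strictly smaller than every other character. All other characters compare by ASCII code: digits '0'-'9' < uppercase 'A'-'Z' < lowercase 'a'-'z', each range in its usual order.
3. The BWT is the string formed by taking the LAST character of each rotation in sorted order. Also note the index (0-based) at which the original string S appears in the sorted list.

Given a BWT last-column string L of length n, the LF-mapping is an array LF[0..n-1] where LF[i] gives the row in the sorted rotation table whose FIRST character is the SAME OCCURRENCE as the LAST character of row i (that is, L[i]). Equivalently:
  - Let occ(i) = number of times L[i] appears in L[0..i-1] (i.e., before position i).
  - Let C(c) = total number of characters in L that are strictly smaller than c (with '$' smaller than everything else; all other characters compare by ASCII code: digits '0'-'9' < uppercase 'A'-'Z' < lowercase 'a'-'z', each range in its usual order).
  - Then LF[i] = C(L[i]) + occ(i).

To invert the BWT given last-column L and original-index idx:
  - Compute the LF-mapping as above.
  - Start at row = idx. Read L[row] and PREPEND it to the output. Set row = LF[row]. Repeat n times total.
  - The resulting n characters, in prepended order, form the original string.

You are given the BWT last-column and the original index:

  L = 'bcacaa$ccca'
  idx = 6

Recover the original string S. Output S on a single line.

LF mapping: 5 6 1 7 2 3 0 8 9 10 4
Walk LF starting at row 6, prepending L[row]:
  step 1: row=6, L[6]='$', prepend. Next row=LF[6]=0
  step 2: row=0, L[0]='b', prepend. Next row=LF[0]=5
  step 3: row=5, L[5]='a', prepend. Next row=LF[5]=3
  step 4: row=3, L[3]='c', prepend. Next row=LF[3]=7
  step 5: row=7, L[7]='c', prepend. Next row=LF[7]=8
  step 6: row=8, L[8]='c', prepend. Next row=LF[8]=9
  step 7: row=9, L[9]='c', prepend. Next row=LF[9]=10
  step 8: row=10, L[10]='a', prepend. Next row=LF[10]=4
  step 9: row=4, L[4]='a', prepend. Next row=LF[4]=2
  step 10: row=2, L[2]='a', prepend. Next row=LF[2]=1
  step 11: row=1, L[1]='c', prepend. Next row=LF[1]=6
Reversed output: caaaccccab$

Answer: caaaccccab$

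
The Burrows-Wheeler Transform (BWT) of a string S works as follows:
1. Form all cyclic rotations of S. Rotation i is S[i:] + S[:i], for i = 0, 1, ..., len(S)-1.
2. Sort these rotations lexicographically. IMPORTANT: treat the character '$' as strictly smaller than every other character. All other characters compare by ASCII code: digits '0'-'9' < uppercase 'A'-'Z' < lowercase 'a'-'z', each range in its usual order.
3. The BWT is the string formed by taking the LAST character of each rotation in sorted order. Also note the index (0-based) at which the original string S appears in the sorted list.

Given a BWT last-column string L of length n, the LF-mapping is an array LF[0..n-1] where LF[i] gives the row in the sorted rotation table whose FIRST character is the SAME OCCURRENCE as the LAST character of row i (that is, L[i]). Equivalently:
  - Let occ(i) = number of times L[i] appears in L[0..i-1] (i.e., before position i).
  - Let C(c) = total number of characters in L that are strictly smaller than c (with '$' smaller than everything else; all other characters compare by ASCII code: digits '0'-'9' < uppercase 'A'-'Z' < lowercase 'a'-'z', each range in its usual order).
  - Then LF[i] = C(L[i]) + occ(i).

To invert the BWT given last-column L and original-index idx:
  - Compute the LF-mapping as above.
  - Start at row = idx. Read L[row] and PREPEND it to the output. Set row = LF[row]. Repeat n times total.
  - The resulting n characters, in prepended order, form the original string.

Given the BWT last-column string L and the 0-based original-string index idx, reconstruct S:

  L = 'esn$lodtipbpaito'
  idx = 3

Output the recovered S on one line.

LF mapping: 4 13 8 0 7 9 3 14 5 11 2 12 1 6 15 10
Walk LF starting at row 3, prepending L[row]:
  step 1: row=3, L[3]='$', prepend. Next row=LF[3]=0
  step 2: row=0, L[0]='e', prepend. Next row=LF[0]=4
  step 3: row=4, L[4]='l', prepend. Next row=LF[4]=7
  step 4: row=7, L[7]='t', prepend. Next row=LF[7]=14
  step 5: row=14, L[14]='t', prepend. Next row=LF[14]=15
  step 6: row=15, L[15]='o', prepend. Next row=LF[15]=10
  step 7: row=10, L[10]='b', prepend. Next row=LF[10]=2
  step 8: row=2, L[2]='n', prepend. Next row=LF[2]=8
  step 9: row=8, L[8]='i', prepend. Next row=LF[8]=5
  step 10: row=5, L[5]='o', prepend. Next row=LF[5]=9
  step 11: row=9, L[9]='p', prepend. Next row=LF[9]=11
  step 12: row=11, L[11]='p', prepend. Next row=LF[11]=12
  step 13: row=12, L[12]='a', prepend. Next row=LF[12]=1
  step 14: row=1, L[1]='s', prepend. Next row=LF[1]=13
  step 15: row=13, L[13]='i', prepend. Next row=LF[13]=6
  step 16: row=6, L[6]='d', prepend. Next row=LF[6]=3
Reversed output: disappoinbottle$

Answer: disappoinbottle$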